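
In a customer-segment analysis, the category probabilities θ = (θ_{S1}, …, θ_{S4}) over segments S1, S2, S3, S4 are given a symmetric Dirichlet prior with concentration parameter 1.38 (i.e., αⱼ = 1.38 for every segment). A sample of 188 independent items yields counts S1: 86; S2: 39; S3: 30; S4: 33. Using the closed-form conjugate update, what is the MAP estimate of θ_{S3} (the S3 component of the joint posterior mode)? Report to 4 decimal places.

0.1603

The Dirichlet prior is conjugate to the Multinomial likelihood: each posterior αⱼ = prior αⱼ + observed count nⱼ.
Posterior concentration: (87.38, 40.38, 31.38, 34.38), total = 193.52.
Joint mode component: (α_{S3}−1)/(Σα−K) = 30.38/189.52 = 0.1603.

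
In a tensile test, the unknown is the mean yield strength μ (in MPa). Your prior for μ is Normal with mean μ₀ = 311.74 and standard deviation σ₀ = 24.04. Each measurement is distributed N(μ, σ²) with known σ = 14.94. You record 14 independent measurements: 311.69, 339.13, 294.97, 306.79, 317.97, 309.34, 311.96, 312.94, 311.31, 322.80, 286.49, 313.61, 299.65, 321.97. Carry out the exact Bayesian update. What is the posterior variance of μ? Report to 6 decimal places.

15.515099

For Normal data with known variance σ², a Normal(μ₀, σ₀²) prior on μ is conjugate. Posterior precision = 1/σ₀² + n/σ²; posterior mean is the precision-weighted average of μ₀ and x̄.
σ₀² = 24.04² = 577.9216, σ² = 14.94² = 223.2036; σ² + n·σ₀² = 223.2036 + 14·577.9216 = 8314.106.
Posterior precision = 1/σ₀² + n/σ² = 1/577.9216 + 14/223.2036 = (σ² + n·σ₀²)/(σ₀²σ²) = 8314.106/(577.9216·223.2036); posterior variance σₙ² = σ₀²σ²/(σ² + n·σ₀²) = 577.9216·223.2036/8314.106 = 15.515099.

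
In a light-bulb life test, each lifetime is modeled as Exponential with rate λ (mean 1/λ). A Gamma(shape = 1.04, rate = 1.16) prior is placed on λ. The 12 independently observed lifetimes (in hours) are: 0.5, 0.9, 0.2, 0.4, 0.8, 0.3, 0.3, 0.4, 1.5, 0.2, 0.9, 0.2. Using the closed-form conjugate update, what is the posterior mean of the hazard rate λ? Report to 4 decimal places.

1.6804

With a Gamma(shape α, rate β) prior on the exponential rate λ, the posterior after n observations with total T = Σxᵢ is Gamma(α+n, β+T).
Sum of observations T = 6.6 hours; n = 12.
Posterior: Gamma(1.04+12, 1.16+6.6) = Gamma(13.04, 7.76).
Posterior mean of λ = α/β = 13.04/7.76 = 1.6804.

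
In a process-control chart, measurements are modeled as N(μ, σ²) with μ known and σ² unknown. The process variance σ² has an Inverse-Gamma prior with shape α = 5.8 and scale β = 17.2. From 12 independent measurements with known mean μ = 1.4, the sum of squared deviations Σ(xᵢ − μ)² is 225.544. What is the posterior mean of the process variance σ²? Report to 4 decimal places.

12.0344

With known mean μ and an Inverse-Gamma(α, β) prior on σ², the Normal likelihood is conjugate: posterior is Inv-Gamma(α + n/2, β + Σ(xᵢ−μ)²/2).
Posterior: Inv-Gamma(5.8 + 12/2, 17.2 + 225.544/2) = Inv-Gamma(11.80, 129.9720).
E[σ²|data] = β/(α−1) = 129.9720/10.80 = 12.0344.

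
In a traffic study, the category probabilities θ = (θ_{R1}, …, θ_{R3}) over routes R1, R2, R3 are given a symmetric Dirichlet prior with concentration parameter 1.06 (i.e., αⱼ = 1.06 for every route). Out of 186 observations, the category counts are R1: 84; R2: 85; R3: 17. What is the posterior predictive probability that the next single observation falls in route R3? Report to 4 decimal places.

0.0955

The Dirichlet prior is conjugate to the Multinomial likelihood: each posterior αⱼ = prior αⱼ + observed count nⱼ.
Posterior concentration: (85.06, 86.06, 18.06), total = 189.18.
P(next = R3 | data) = α_{R3}/Σα = 0.0955.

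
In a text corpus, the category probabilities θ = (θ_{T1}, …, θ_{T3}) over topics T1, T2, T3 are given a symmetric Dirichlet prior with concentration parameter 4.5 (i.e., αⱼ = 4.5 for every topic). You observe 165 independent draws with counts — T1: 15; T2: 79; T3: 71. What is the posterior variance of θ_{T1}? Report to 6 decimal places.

The Dirichlet prior is conjugate to the Multinomial likelihood: each posterior αⱼ = prior αⱼ + observed count nⱼ.
Posterior concentration: (19.5, 83.5, 75.5), total = 178.5.
Var[θ_j] = α_j(Σα−α_j)/((Σα)²(Σα+1)) = 19.5·159.0/(178.5²·179.5) = 0.000542.

0.000542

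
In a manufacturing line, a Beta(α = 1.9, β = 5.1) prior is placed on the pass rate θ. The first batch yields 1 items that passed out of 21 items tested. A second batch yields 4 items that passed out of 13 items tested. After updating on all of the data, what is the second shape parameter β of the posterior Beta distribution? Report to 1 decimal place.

34.1

The Beta prior is conjugate to a Binomial/Bernoulli likelihood; the update adds successes to α and failures to β.
After batch 1: Beta(1.9+1, 5.1+20) = Beta(2.9, 25.1).
After batch 2: Beta(2.9+4, 25.1+9) = Beta(6.9, 34.1).
Posterior β = 34.1.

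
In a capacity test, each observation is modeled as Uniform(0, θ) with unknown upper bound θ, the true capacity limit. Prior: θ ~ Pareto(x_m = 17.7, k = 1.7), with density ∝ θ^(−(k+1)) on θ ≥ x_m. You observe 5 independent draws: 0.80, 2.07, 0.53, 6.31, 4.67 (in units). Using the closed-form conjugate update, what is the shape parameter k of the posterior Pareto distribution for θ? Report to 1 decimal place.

A Pareto(scale x_m, shape k) prior on the upper bound θ of Uniform(0, θ) is conjugate: posterior is Pareto(max(x_m, max xᵢ), k + n).
Sample maximum = 6.31; prior scale x_m = 17.7 → posterior scale = max = 17.70.
Posterior shape = 1.7 + 5 = 6.7.
Posterior shape k = 6.7.

6.7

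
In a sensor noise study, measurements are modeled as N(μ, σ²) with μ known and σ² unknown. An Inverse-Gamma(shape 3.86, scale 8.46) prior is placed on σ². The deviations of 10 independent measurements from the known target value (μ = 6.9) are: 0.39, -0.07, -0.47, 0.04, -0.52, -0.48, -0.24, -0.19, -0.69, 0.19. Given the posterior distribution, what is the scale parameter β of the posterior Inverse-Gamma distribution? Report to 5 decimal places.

9.20310

With known mean μ and an Inverse-Gamma(α, β) prior on σ², the Normal likelihood is conjugate: posterior is Inv-Gamma(α + n/2, β + Σ(xᵢ−μ)²/2).
Σ(xᵢ−μ)² = (0.39)² + (-0.07)² + (-0.47)² + (0.04)² + (-0.52)² + (-0.48)² + (-0.24)² + (-0.19)² + (-0.69)² + (0.19)² = 1.4862.
Posterior: Inv-Gamma(3.86 + 10/2, 8.46 + 1.4862/2) = Inv-Gamma(8.86, 9.20310).
Posterior β = 9.20310.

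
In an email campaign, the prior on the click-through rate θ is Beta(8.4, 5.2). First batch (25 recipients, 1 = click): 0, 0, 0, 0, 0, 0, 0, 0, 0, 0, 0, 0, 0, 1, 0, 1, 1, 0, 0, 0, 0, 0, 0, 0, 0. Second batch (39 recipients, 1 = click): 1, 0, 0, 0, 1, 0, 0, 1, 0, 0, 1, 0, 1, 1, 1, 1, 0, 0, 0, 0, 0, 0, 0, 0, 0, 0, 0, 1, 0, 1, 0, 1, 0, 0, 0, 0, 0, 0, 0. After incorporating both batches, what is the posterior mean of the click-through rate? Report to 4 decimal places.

0.2887

The Beta prior is conjugate to a Binomial/Bernoulli likelihood; the update adds successes to α and failures to β.
After batch 1: Beta(8.4+3, 5.2+22) = Beta(11.4, 27.2).
After batch 2: Beta(11.4+11, 27.2+28) = Beta(22.4, 55.2).
Posterior mean = α/(α+β) = 22.4/77.6 = 0.2887.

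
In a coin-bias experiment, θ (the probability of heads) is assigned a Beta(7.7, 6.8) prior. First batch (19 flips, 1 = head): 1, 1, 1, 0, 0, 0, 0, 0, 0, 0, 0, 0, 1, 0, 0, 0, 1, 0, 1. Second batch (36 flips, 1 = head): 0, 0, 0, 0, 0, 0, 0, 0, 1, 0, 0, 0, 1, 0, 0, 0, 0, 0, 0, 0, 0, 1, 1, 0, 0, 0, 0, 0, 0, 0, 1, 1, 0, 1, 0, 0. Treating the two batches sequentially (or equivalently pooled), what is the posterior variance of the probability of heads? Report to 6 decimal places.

0.002966

The Beta prior is conjugate to a Binomial/Bernoulli likelihood; the update adds successes to α and failures to β.
After batch 1: Beta(7.7+6, 6.8+13) = Beta(13.7, 19.8).
After batch 2: Beta(13.7+7, 19.8+29) = Beta(20.7, 48.8).
Var = αβ/((α+β)²(α+β+1)) = 20.7·48.8/(69.5²·70.5) = 0.002966.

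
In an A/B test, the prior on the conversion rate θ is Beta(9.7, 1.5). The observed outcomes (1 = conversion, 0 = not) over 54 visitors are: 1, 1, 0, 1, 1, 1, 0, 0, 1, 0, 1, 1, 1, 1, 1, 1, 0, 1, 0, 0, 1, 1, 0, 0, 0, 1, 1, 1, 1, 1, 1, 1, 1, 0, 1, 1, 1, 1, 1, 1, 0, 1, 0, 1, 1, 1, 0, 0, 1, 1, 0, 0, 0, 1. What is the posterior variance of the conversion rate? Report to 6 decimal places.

The Beta prior is conjugate to a Binomial/Bernoulli likelihood; the update adds successes to α and failures to β.
Posterior: Beta(α+k, β+n−k) = Beta(9.7+36, 1.5+18) = Beta(45.7, 19.5).
Var = αβ/((α+β)²(α+β+1)) = 45.7·19.5/(65.2²·66.2) = 0.003167.

0.003167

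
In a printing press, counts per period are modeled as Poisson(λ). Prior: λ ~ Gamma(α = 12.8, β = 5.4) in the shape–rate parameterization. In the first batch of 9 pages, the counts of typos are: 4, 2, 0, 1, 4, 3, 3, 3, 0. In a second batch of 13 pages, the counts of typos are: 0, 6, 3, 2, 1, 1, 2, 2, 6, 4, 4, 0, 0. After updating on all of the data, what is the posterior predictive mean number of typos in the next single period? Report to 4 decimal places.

2.3285

With a Gamma(shape α, rate β) prior, the Poisson likelihood is conjugate: the posterior is Gamma(α + ΣXᵢ, β + n).
Batch 1: sum of counts S = 20 over n = 9 pages.
After batch 1: Gamma(α+S, β+n) = Gamma(12.8+20, 5.4+9) = Gamma(32.8, 14.4).
Batch 2: sum of counts S = 31 over n = 13 pages.
After batch 2: Gamma(α+S, β+n) = Gamma(32.8+31, 14.4+13) = Gamma(63.8, 27.4).
The predictive distribution for one future period is NegBinom with mean α/β = 2.3285.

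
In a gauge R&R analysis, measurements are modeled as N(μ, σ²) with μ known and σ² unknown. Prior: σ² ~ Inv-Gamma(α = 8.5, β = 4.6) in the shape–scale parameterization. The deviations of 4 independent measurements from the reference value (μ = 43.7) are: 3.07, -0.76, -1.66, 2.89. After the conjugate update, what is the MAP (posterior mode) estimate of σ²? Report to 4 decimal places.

1.3178

With known mean μ and an Inverse-Gamma(α, β) prior on σ², the Normal likelihood is conjugate: posterior is Inv-Gamma(α + n/2, β + Σ(xᵢ−μ)²/2).
Σ(xᵢ−μ)² = (3.07)² + (-0.76)² + (-1.66)² + (2.89)² = 21.1102.
Posterior: Inv-Gamma(8.5 + 4/2, 4.6 + 21.1102/2) = Inv-Gamma(10.50, 15.15510).
Mode = β/(α+1) = 15.15510/11.50 = 1.3178.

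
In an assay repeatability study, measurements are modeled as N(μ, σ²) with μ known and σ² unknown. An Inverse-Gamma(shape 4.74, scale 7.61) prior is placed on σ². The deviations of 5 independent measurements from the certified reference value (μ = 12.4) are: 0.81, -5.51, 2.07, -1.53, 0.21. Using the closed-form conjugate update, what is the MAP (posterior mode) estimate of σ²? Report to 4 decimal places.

3.2103

With known mean μ and an Inverse-Gamma(α, β) prior on σ², the Normal likelihood is conjugate: posterior is Inv-Gamma(α + n/2, β + Σ(xᵢ−μ)²/2).
Σ(xᵢ−μ)² = (0.81)² + (-5.51)² + (2.07)² + (-1.53)² + (0.21)² = 37.6861.
Posterior: Inv-Gamma(4.74 + 5/2, 7.61 + 37.6861/2) = Inv-Gamma(7.24, 26.45305).
Mode = β/(α+1) = 26.45305/8.24 = 3.2103.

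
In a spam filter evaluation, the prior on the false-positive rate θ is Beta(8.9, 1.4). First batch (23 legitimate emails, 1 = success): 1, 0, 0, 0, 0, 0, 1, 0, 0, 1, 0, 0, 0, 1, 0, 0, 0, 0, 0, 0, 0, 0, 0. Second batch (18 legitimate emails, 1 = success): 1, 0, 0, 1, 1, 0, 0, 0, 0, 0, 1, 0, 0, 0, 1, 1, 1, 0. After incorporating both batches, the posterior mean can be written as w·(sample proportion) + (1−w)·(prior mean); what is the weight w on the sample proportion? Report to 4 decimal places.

The Beta prior is conjugate to a Binomial/Bernoulli likelihood; the update adds successes to α and failures to β.
Total number of legitimate emails: n = 23 + 18 = 41.
Posterior mean = (α₀+k)/(α₀+β₀+n) = [n/(α₀+β₀+n)]·(k/n) + [(α₀+β₀)/(α₀+β₀+n)]·α₀/(α₀+β₀), so only n and the prior enter the weight.
The weight on the data is w = n/(α₀+β₀+n) = 41/(8.9+1.4+41) = 41/51.3 = 0.7992.

0.7992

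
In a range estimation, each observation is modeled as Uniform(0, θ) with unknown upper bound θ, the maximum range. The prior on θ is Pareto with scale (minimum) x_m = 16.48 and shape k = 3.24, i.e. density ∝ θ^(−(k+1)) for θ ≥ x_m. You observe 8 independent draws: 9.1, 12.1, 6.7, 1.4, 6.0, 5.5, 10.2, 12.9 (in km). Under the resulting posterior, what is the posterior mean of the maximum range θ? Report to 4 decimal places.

A Pareto(scale x_m, shape k) prior on the upper bound θ of Uniform(0, θ) is conjugate: posterior is Pareto(max(x_m, max xᵢ), k + n).
Sample maximum = 12.9; prior scale x_m = 16.48 → posterior scale = max = 16.48.
Posterior shape = 3.24 + 8 = 11.24.
E[θ|data] = k·x_m/(k−1) = 11.24·16.48/10.24 = 18.0894.

18.0894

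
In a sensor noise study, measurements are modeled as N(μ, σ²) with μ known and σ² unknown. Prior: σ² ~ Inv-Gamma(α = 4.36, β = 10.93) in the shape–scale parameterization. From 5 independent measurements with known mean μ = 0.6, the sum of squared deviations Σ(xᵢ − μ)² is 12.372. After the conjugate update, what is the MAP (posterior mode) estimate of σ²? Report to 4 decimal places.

With known mean μ and an Inverse-Gamma(α, β) prior on σ², the Normal likelihood is conjugate: posterior is Inv-Gamma(α + n/2, β + Σ(xᵢ−μ)²/2).
Posterior: Inv-Gamma(4.36 + 5/2, 10.93 + 12.372/2) = Inv-Gamma(6.86, 17.1160).
Mode = β/(α+1) = 17.1160/7.86 = 2.1776.

2.1776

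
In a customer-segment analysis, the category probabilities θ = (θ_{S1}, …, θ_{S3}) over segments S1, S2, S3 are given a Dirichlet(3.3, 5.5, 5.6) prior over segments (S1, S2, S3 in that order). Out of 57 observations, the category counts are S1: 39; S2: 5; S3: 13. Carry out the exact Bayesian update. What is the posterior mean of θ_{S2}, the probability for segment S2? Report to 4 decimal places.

The Dirichlet prior is conjugate to the Multinomial likelihood: each posterior αⱼ = prior αⱼ + observed count nⱼ.
Posterior concentration: (42.3, 10.5, 18.6), total = 71.4.
E[θ_{S2}|data] = α_{S2}/Σα = 10.5/71.4 = 0.1471.

0.1471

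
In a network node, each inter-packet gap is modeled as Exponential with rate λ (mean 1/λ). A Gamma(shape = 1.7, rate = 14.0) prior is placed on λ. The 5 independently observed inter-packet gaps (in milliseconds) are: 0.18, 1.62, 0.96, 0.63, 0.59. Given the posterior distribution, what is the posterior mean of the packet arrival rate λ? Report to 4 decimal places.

With a Gamma(shape α, rate β) prior on the exponential rate λ, the posterior after n observations with total T = Σxᵢ is Gamma(α+n, β+T).
Sum of observations T = 3.98 milliseconds; n = 5.
Posterior: Gamma(1.7+5, 14.0+3.98) = Gamma(6.7, 17.98).
Posterior mean of λ = α/β = 6.7/17.98 = 0.3726.

0.3726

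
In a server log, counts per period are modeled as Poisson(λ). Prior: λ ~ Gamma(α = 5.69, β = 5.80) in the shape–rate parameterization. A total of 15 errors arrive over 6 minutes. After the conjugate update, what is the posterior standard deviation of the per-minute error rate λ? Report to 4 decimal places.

With a Gamma(shape α, rate β) prior, the Poisson likelihood is conjugate: the posterior is Gamma(α + ΣXᵢ, β + n).
Posterior: Gamma(α+S, β+n) = Gamma(5.69+15, 5.80+6) = Gamma(20.69, 11.80).
SD = √α/β = √20.69/11.80 = 0.3855.

0.3855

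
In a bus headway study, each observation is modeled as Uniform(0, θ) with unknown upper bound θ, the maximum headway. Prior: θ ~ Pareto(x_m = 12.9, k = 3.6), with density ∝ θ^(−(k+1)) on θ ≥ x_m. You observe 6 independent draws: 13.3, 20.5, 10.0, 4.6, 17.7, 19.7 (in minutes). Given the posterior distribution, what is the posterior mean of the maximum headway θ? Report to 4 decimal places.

A Pareto(scale x_m, shape k) prior on the upper bound θ of Uniform(0, θ) is conjugate: posterior is Pareto(max(x_m, max xᵢ), k + n).
Sample maximum = 20.5; prior scale x_m = 12.9 → posterior scale = max = 20.5.
Posterior shape = 3.6 + 6 = 9.6.
E[θ|data] = k·x_m/(k−1) = 9.6·20.5/8.6 = 22.8837.

22.8837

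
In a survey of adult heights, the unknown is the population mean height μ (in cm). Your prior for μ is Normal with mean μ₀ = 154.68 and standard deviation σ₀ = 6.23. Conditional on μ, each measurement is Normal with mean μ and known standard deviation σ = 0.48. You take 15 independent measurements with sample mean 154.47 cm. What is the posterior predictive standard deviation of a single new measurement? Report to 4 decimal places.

For Normal data with known variance σ², a Normal(μ₀, σ₀²) prior on μ is conjugate. Posterior precision = 1/σ₀² + n/σ²; posterior mean is the precision-weighted average of μ₀ and x̄.
σ₀² = 6.23² = 38.8129, σ² = 0.48² = 0.2304; σ² + n·σ₀² = 0.2304 + 15·38.8129 = 582.4239.
Posterior precision = 1/σ₀² + n/σ² = 1/38.8129 + 15/0.2304 = (σ² + n·σ₀²)/(σ₀²σ²) = 582.4239/(38.8129·0.2304); posterior variance σₙ² = σ₀²σ²/(σ² + n·σ₀²) = 38.8129·0.2304/582.4239 = 0.015354.
Predictive variance for one new observation = σₙ² + σ² = 38.8129·0.2304/582.4239 + 0.2304 = σ²·(σ₀² + 582.4239)/582.4239 = 0.2304·621.2368/582.4239 = 0.245754; SD = √(0.2304·621.2368/582.4239) = 0.4957.

0.4957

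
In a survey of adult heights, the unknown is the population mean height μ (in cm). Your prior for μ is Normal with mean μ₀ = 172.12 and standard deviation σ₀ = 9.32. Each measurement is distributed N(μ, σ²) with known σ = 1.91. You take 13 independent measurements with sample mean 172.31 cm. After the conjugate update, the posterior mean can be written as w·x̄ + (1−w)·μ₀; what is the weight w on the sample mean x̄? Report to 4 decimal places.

0.9968

For Normal data with known variance σ², a Normal(μ₀, σ₀²) prior on μ is conjugate. Posterior precision = 1/σ₀² + n/σ²; posterior mean is the precision-weighted average of μ₀ and x̄.
σ₀² = 9.32² = 86.8624, σ² = 1.91² = 3.6481. Prior precision 1/σ₀² = 1/86.8624; data precision n/σ² = 13/3.6481.
w = (n/σ²)/(1/σ₀² + n/σ²) = n·σ₀²/(σ² + n·σ₀²) = 13·86.8624/(3.6481 + 13·86.8624) = 1129.2112/1132.8593 = 0.9968.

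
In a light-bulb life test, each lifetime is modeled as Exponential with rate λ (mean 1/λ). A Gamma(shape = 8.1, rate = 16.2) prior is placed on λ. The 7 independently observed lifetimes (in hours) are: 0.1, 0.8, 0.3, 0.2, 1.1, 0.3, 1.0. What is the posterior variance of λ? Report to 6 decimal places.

0.037750

With a Gamma(shape α, rate β) prior on the exponential rate λ, the posterior after n observations with total T = Σxᵢ is Gamma(α+n, β+T).
Sum of observations T = 3.8 hours; n = 7.
Posterior: Gamma(8.1+7, 16.2+3.8) = Gamma(15.1, 20.0).
Var = α/β² = 0.037750.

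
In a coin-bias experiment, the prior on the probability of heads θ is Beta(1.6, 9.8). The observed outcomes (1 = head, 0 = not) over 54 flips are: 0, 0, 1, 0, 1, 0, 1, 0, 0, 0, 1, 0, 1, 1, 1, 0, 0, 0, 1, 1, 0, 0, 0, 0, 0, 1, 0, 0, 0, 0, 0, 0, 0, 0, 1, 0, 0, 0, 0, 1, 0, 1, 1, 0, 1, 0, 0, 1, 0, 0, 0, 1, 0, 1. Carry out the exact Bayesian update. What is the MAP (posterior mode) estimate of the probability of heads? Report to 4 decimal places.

The Beta prior is conjugate to a Binomial/Bernoulli likelihood; the update adds successes to α and failures to β.
Posterior: Beta(α+k, β+n−k) = Beta(1.6+18, 9.8+36) = Beta(19.6, 45.8).
Mode of Beta(a,b) for a,b>1 is (a−1)/(a+b−2) = 18.6/63.4 = 0.2934.

0.2934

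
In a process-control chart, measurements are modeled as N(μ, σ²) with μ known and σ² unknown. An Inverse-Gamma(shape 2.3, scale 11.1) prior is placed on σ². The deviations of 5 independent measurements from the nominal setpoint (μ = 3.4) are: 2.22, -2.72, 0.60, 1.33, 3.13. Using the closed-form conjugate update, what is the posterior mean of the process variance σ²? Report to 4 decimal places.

6.1122

With known mean μ and an Inverse-Gamma(α, β) prior on σ², the Normal likelihood is conjugate: posterior is Inv-Gamma(α + n/2, β + Σ(xᵢ−μ)²/2).
Σ(xᵢ−μ)² = (2.22)² + (-2.72)² + (0.60)² + (1.33)² + (3.13)² = 24.2526.
Posterior: Inv-Gamma(2.3 + 5/2, 11.1 + 24.2526/2) = Inv-Gamma(4.80, 23.22630).
E[σ²|data] = β/(α−1) = 23.22630/3.80 = 6.1122.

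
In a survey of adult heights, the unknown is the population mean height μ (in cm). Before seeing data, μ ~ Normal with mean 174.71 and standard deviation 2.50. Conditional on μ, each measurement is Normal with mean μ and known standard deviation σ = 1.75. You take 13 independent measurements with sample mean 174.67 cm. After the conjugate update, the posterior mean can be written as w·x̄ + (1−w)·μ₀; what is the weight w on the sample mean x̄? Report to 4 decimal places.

0.9637

For Normal data with known variance σ², a Normal(μ₀, σ₀²) prior on μ is conjugate. Posterior precision = 1/σ₀² + n/σ²; posterior mean is the precision-weighted average of μ₀ and x̄.
σ₀² = 2.50² = 6.25, σ² = 1.75² = 3.0625. Prior precision 1/σ₀² = 1/6.25; data precision n/σ² = 13/3.0625.
w = (n/σ²)/(1/σ₀² + n/σ²) = n·σ₀²/(σ² + n·σ₀²) = 13·6.25/(3.0625 + 13·6.25) = 81.25/84.3125 = 0.9637.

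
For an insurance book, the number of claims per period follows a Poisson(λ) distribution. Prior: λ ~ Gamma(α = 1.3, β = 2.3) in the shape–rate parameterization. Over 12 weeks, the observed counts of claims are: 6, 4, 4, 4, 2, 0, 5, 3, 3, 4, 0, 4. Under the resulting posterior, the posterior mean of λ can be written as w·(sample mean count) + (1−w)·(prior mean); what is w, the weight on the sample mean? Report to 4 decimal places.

0.8392

With a Gamma(shape α, rate β) prior, the Poisson likelihood is conjugate: the posterior is Gamma(α + ΣXᵢ, β + n).
Posterior mean = (α₀+S)/(β₀+n) = [n/(β₀+n)]·(S/n) + [β₀/(β₀+n)]·(α₀/β₀), so only n and β₀ enter the weight.
Weight on data w = n/(β₀+n) = 12/(2.3+12) = 12/14.3 = 0.8392.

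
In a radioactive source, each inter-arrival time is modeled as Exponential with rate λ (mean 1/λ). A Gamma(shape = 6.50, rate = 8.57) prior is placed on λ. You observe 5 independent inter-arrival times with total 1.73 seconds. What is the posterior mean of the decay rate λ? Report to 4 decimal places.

1.1165

With a Gamma(shape α, rate β) prior on the exponential rate λ, the posterior after n observations with total T = Σxᵢ is Gamma(α+n, β+T).
Posterior: Gamma(6.50+5, 8.57+1.73) = Gamma(11.50, 10.30).
Posterior mean of λ = α/β = 11.50/10.30 = 1.1165.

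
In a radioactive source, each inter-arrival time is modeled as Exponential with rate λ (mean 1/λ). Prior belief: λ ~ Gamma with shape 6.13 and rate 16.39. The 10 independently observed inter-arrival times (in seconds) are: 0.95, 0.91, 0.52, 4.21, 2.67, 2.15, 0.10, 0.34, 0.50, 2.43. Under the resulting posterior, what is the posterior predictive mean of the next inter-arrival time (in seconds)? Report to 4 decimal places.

With a Gamma(shape α, rate β) prior on the exponential rate λ, the posterior after n observations with total T = Σxᵢ is Gamma(α+n, β+T).
Sum of observations T = 14.78 seconds; n = 10.
Posterior: Gamma(6.13+10, 16.39+14.78) = Gamma(16.13, 31.17).
The predictive distribution for the next observation is Lomax; its mean is β/(α−1) = 31.17/15.13 = 2.0601.

2.0601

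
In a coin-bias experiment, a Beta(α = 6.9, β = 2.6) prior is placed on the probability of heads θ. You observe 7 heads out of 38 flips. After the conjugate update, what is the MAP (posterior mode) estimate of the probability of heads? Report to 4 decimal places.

The Beta prior is conjugate to a Binomial/Bernoulli likelihood; the update adds successes to α and failures to β.
Posterior: Beta(α+k, β+n−k) = Beta(6.9+7, 2.6+31) = Beta(13.9, 33.6).
Mode of Beta(a,b) for a,b>1 is (a−1)/(a+b−2) = 12.9/45.5 = 0.2835.

0.2835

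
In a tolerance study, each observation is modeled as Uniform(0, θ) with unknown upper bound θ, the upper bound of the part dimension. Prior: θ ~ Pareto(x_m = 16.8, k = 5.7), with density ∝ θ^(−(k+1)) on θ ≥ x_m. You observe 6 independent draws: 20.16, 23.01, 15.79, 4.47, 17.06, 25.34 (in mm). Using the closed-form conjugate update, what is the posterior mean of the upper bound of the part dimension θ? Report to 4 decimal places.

27.7082

A Pareto(scale x_m, shape k) prior on the upper bound θ of Uniform(0, θ) is conjugate: posterior is Pareto(max(x_m, max xᵢ), k + n).
Sample maximum = 25.34; prior scale x_m = 16.8 → posterior scale = max = 25.34.
Posterior shape = 5.7 + 6 = 11.7.
E[θ|data] = k·x_m/(k−1) = 11.7·25.34/10.7 = 27.7082.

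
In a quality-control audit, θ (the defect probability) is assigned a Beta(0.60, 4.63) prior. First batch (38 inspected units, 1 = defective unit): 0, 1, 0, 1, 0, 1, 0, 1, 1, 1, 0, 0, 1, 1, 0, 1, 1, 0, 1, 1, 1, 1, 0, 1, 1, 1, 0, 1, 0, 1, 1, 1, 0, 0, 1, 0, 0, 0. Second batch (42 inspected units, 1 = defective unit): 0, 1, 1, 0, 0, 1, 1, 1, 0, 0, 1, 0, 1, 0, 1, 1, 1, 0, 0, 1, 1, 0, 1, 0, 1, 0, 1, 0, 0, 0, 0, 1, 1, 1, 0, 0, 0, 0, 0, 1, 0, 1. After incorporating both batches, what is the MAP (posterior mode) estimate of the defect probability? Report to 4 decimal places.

0.4998

The Beta prior is conjugate to a Binomial/Bernoulli likelihood; the update adds successes to α and failures to β.
After batch 1: Beta(0.60+22, 4.63+16) = Beta(22.60, 20.63).
After batch 2: Beta(22.60+20, 20.63+22) = Beta(42.60, 42.63).
Mode of Beta(a,b) for a,b>1 is (a−1)/(a+b−2) = 41.60/83.23 = 0.4998.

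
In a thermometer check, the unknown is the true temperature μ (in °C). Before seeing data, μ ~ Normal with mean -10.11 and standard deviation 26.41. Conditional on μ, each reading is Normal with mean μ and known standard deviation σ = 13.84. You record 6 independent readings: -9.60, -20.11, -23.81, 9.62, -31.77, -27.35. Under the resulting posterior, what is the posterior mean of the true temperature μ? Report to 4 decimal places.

-16.8610

For Normal data with known variance σ², a Normal(μ₀, σ₀²) prior on μ is conjugate. Posterior precision = 1/σ₀² + n/σ²; posterior mean is the precision-weighted average of μ₀ and x̄.
Σxᵢ = (-9.60) + (-20.11) + (-23.81) + 9.62 + (-31.77) + (-27.35) = -103.02, so n·x̄ = -103.02.
σ₀² = 26.41² = 697.4881, σ² = 13.84² = 191.5456; σ² + n·σ₀² = 191.5456 + 6·697.4881 = 4376.4742.
Posterior mean = (μ₀/σ₀² + n·x̄/σ²)/(1/σ₀² + n/σ²) = (σ²·μ₀ + σ₀²·n·x̄)/(σ² + n·σ₀²) = (191.5456·(-10.11) + 697.4881·(-103.02))/4376.4742 = -73791.750078/4376.4742 = -16.8610.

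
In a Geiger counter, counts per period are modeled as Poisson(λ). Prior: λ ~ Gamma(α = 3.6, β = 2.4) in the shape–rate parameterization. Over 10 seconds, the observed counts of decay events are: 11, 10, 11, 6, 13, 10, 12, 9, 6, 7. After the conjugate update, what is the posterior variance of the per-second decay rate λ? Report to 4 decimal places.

0.6413

With a Gamma(shape α, rate β) prior, the Poisson likelihood is conjugate: the posterior is Gamma(α + ΣXᵢ, β + n).
Sum of counts S = 95 over n = 10 seconds.
Posterior: Gamma(α+S, β+n) = Gamma(3.6+95, 2.4+10) = Gamma(98.6, 12.4).
Var = α/β² = 98.6/12.4² = 0.6413.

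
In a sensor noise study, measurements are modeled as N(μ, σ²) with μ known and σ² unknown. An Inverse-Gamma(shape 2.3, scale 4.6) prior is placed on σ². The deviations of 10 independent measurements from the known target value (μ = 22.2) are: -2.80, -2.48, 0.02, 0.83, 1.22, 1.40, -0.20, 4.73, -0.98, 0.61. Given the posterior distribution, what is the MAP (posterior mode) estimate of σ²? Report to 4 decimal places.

3.0767

With known mean μ and an Inverse-Gamma(α, β) prior on σ², the Normal likelihood is conjugate: posterior is Inv-Gamma(α + n/2, β + Σ(xᵢ−μ)²/2).
Σ(xᵢ−μ)² = (-2.80)² + (-2.48)² + (0.02)² + (0.83)² + (1.22)² + (1.40)² + (-0.20)² + (4.73)² + (-0.98)² + (0.61)² = 41.8735.
Posterior: Inv-Gamma(2.3 + 10/2, 4.6 + 41.8735/2) = Inv-Gamma(7.30, 25.53675).
Mode = β/(α+1) = 25.53675/8.30 = 3.0767.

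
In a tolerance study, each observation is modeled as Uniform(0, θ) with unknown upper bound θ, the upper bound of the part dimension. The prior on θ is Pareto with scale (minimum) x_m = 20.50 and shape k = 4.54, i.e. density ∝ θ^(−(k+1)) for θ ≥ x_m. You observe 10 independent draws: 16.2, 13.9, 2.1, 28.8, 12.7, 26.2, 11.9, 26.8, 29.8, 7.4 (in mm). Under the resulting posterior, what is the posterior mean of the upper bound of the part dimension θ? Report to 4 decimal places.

A Pareto(scale x_m, shape k) prior on the upper bound θ of Uniform(0, θ) is conjugate: posterior is Pareto(max(x_m, max xᵢ), k + n).
Sample maximum = 29.8; prior scale x_m = 20.50 → posterior scale = max = 29.80.
Posterior shape = 4.54 + 10 = 14.54.
E[θ|data] = k·x_m/(k−1) = 14.54·29.80/13.54 = 32.0009.

32.0009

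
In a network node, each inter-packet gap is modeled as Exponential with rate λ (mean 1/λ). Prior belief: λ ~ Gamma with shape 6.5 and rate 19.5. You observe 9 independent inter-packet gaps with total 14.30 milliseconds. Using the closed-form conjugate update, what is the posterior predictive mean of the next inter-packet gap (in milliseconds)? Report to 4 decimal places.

With a Gamma(shape α, rate β) prior on the exponential rate λ, the posterior after n observations with total T = Σxᵢ is Gamma(α+n, β+T).
Posterior: Gamma(6.5+9, 19.5+14.30) = Gamma(15.5, 33.80).
The predictive distribution for the next observation is Lomax; its mean is β/(α−1) = 33.80/14.5 = 2.3310.

2.3310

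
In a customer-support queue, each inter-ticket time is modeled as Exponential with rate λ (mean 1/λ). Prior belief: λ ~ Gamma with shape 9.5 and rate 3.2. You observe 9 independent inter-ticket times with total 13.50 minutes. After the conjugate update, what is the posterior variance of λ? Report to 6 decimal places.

0.066334

With a Gamma(shape α, rate β) prior on the exponential rate λ, the posterior after n observations with total T = Σxᵢ is Gamma(α+n, β+T).
Posterior: Gamma(9.5+9, 3.2+13.50) = Gamma(18.5, 16.70).
Var = α/β² = 0.066334.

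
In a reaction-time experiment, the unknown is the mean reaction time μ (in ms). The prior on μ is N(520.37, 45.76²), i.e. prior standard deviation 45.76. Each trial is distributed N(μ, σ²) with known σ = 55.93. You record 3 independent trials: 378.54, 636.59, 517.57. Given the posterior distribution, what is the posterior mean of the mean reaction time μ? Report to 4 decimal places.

For Normal data with known variance σ², a Normal(μ₀, σ₀²) prior on μ is conjugate. Posterior precision = 1/σ₀² + n/σ²; posterior mean is the precision-weighted average of μ₀ and x̄.
Σxᵢ = 378.54 + 636.59 + 517.57 = 1532.7, so n·x̄ = 1532.7.
σ₀² = 45.76² = 2093.9776, σ² = 55.93² = 3128.1649; σ² + n·σ₀² = 3128.1649 + 3·2093.9776 = 9410.0977.
Posterior mean = (μ₀/σ₀² + n·x̄/σ²)/(1/σ₀² + n/σ²) = (σ²·μ₀ + σ₀²·n·x̄)/(σ² + n·σ₀²) = (3128.1649·520.37 + 2093.9776·1532.7)/9410.0977 = 4837242.636533/9410.0977 = 514.0481.

514.0481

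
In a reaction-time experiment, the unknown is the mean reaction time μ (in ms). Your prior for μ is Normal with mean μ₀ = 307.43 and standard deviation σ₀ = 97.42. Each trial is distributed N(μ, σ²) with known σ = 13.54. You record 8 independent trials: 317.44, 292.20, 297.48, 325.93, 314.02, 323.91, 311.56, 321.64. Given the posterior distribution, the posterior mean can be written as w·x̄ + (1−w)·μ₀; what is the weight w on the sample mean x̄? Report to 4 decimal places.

For Normal data with known variance σ², a Normal(μ₀, σ₀²) prior on μ is conjugate. Posterior precision = 1/σ₀² + n/σ²; posterior mean is the precision-weighted average of μ₀ and x̄.
σ₀² = 97.42² = 9490.6564, σ² = 13.54² = 183.3316. Prior precision 1/σ₀² = 1/9490.6564; data precision n/σ² = 8/183.3316.
w = (n/σ²)/(1/σ₀² + n/σ²) = n·σ₀²/(σ² + n·σ₀²) = 8·9490.6564/(183.3316 + 8·9490.6564) = 75925.2512/76108.5828 = 0.9976.

0.9976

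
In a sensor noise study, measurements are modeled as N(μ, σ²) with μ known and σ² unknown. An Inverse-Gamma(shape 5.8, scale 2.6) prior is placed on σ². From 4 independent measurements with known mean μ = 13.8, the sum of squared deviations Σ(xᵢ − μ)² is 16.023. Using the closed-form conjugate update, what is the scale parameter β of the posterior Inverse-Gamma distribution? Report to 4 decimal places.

10.6115

With known mean μ and an Inverse-Gamma(α, β) prior on σ², the Normal likelihood is conjugate: posterior is Inv-Gamma(α + n/2, β + Σ(xᵢ−μ)²/2).
Posterior: Inv-Gamma(5.8 + 4/2, 2.6 + 16.023/2) = Inv-Gamma(7.80, 10.6115).
Posterior β = 10.6115.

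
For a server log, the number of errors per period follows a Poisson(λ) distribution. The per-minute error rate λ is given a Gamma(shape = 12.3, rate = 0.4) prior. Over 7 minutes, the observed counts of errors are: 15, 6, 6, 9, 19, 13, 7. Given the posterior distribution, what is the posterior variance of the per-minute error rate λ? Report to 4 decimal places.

1.5942

With a Gamma(shape α, rate β) prior, the Poisson likelihood is conjugate: the posterior is Gamma(α + ΣXᵢ, β + n).
Sum of counts S = 75 over n = 7 minutes.
Posterior: Gamma(α+S, β+n) = Gamma(12.3+75, 0.4+7) = Gamma(87.3, 7.4).
Var = α/β² = 87.3/7.4² = 1.5942.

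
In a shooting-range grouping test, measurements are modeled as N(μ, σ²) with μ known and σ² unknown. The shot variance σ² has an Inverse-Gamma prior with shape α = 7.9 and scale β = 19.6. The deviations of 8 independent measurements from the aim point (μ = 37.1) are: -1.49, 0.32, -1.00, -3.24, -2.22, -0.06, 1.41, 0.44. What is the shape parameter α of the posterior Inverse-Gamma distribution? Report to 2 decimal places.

11.90

With known mean μ and an Inverse-Gamma(α, β) prior on σ², the Normal likelihood is conjugate: posterior is Inv-Gamma(α + n/2, β + Σ(xᵢ−μ)²/2).
Σ(xᵢ−μ)² = (-1.49)² + (0.32)² + (-1.00)² + (-3.24)² + (-2.22)² + (-0.06)² + (1.41)² + (0.44)² = 20.9338.
Posterior: Inv-Gamma(7.9 + 8/2, 19.6 + 20.9338/2) = Inv-Gamma(11.90, 30.06690).
Posterior α = 11.90.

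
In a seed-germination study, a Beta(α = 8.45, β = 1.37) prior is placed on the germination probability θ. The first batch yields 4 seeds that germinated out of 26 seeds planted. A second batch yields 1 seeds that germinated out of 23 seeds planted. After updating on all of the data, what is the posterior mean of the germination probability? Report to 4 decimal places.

The Beta prior is conjugate to a Binomial/Bernoulli likelihood; the update adds successes to α and failures to β.
After batch 1: Beta(8.45+4, 1.37+22) = Beta(12.45, 23.37).
After batch 2: Beta(12.45+1, 23.37+22) = Beta(13.45, 45.37).
Posterior mean = α/(α+β) = 13.45/58.82 = 0.2287.

0.2287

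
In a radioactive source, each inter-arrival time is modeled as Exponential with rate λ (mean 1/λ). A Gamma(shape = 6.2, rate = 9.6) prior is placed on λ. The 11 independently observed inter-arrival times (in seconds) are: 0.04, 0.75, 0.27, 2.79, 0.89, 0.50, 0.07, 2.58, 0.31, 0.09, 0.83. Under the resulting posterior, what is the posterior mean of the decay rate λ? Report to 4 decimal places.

0.9188

With a Gamma(shape α, rate β) prior on the exponential rate λ, the posterior after n observations with total T = Σxᵢ is Gamma(α+n, β+T).
Sum of observations T = 9.12 seconds; n = 11.
Posterior: Gamma(6.2+11, 9.6+9.12) = Gamma(17.2, 18.72).
Posterior mean of λ = α/β = 17.2/18.72 = 0.9188.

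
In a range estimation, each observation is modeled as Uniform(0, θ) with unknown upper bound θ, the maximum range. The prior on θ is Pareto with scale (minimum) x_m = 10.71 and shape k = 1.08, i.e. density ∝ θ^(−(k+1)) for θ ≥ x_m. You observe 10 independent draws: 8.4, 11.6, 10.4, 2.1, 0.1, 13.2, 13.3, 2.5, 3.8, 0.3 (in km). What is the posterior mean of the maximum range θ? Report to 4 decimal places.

14.6194

A Pareto(scale x_m, shape k) prior on the upper bound θ of Uniform(0, θ) is conjugate: posterior is Pareto(max(x_m, max xᵢ), k + n).
Sample maximum = 13.3; prior scale x_m = 10.71 → posterior scale = max = 13.30.
Posterior shape = 1.08 + 10 = 11.08.
E[θ|data] = k·x_m/(k−1) = 11.08·13.30/10.08 = 14.6194.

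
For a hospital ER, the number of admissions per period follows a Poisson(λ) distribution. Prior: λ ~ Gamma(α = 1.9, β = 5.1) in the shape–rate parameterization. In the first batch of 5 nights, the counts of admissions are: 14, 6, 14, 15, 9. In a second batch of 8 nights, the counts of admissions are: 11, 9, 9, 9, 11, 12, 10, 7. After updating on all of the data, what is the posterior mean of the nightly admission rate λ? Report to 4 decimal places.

7.6188

With a Gamma(shape α, rate β) prior, the Poisson likelihood is conjugate: the posterior is Gamma(α + ΣXᵢ, β + n).
Batch 1: sum of counts S = 58 over n = 5 nights.
After batch 1: Gamma(α+S, β+n) = Gamma(1.9+58, 5.1+5) = Gamma(59.9, 10.1).
Batch 2: sum of counts S = 78 over n = 8 nights.
After batch 2: Gamma(α+S, β+n) = Gamma(59.9+78, 10.1+8) = Gamma(137.9, 18.1).
Posterior mean = α/β = 137.9/18.1 = 7.6188.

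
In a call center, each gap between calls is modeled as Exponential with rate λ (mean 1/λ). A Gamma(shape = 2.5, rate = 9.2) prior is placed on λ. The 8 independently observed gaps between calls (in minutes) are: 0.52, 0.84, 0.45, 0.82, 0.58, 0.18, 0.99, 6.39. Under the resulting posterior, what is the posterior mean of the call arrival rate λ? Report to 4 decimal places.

With a Gamma(shape α, rate β) prior on the exponential rate λ, the posterior after n observations with total T = Σxᵢ is Gamma(α+n, β+T).
Sum of observations T = 10.77 minutes; n = 8.
Posterior: Gamma(2.5+8, 9.2+10.77) = Gamma(10.5, 19.97).
Posterior mean of λ = α/β = 10.5/19.97 = 0.5258.

0.5258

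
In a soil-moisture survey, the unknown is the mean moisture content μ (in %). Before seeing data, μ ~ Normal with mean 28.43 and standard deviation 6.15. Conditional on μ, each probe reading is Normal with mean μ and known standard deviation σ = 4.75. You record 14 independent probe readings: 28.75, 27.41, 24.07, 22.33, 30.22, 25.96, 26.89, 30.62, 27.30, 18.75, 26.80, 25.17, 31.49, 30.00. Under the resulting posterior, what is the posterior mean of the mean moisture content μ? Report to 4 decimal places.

26.9050

For Normal data with known variance σ², a Normal(μ₀, σ₀²) prior on μ is conjugate. Posterior precision = 1/σ₀² + n/σ²; posterior mean is the precision-weighted average of μ₀ and x̄.
Σxᵢ = 28.75 + 27.41 + 24.07 + 22.33 + 30.22 + 25.96 + 26.89 + 30.62 + 27.30 + 18.75 + 26.80 + 25.17 + 31.49 + 30.00 = 375.76, so n·x̄ = 375.76.
σ₀² = 6.15² = 37.8225, σ² = 4.75² = 22.5625; σ² + n·σ₀² = 22.5625 + 14·37.8225 = 552.0775.
Posterior mean = (μ₀/σ₀² + n·x̄/σ²)/(1/σ₀² + n/σ²) = (σ²·μ₀ + σ₀²·n·x̄)/(σ² + n·σ₀²) = (22.5625·28.43 + 37.8225·375.76)/552.0775 = 14853.634475/552.0775 = 26.9050.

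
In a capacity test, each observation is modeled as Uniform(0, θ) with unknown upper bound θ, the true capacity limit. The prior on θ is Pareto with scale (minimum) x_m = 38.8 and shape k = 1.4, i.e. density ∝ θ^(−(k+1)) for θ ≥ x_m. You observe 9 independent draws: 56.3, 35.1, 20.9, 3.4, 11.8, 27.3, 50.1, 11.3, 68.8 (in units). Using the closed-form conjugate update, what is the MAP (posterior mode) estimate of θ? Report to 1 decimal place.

68.8

A Pareto(scale x_m, shape k) prior on the upper bound θ of Uniform(0, θ) is conjugate: posterior is Pareto(max(x_m, max xᵢ), k + n).
Sample maximum = 68.8; prior scale x_m = 38.8 → posterior scale = max = 68.8.
Posterior shape = 1.4 + 9 = 10.4.
The Pareto density is decreasing on [x_m, ∞), so the mode is x_m = 68.8.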